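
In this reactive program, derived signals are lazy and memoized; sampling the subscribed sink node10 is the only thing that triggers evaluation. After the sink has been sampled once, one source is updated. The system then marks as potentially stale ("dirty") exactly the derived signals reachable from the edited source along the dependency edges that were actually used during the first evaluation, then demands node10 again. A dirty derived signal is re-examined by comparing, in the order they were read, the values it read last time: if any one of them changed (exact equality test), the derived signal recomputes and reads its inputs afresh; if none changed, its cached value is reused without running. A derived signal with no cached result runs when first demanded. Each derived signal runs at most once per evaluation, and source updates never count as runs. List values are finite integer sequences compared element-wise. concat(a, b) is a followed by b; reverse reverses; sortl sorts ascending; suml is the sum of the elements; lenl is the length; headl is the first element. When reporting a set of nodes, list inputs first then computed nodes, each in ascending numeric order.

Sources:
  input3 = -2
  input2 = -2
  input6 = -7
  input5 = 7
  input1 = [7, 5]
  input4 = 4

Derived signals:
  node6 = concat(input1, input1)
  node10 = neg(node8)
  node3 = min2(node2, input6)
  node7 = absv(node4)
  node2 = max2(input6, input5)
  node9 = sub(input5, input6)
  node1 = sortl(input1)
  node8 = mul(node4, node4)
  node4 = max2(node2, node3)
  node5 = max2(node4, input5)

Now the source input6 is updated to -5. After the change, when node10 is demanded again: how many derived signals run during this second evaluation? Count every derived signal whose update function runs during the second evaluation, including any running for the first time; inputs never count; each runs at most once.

3 derived signals run: node2, node3, node4.
Note where the cutoff bites: node8 is checked, finds nothing changed, and keeps its cache.

First demand of the output computes:
  node2 = max2(-7, 7) = 7
  node3 = min2(7, -7) = -7
  node4 = max2(7, -7) = 7
  node8 = mul(7, 7) = 49
  node10 = neg(49) = -49

After the edit, cleaning proceeds:
  node2: a read changed (input6 -7->-5) — executes, giving 7 — identical to its old value.
  node3: a read changed (input6 -7->-5) — executes, giving -5.
  node4: a read changed (node3 -7->-5) — executes, giving 7 — identical to its old value.
  node8: dirty, but its reads are unchanged (node4 unchanged, node4 unchanged); cached 49 stands.
  node10: dirty, but its reads are unchanged (node8 unchanged); cached -49 stands.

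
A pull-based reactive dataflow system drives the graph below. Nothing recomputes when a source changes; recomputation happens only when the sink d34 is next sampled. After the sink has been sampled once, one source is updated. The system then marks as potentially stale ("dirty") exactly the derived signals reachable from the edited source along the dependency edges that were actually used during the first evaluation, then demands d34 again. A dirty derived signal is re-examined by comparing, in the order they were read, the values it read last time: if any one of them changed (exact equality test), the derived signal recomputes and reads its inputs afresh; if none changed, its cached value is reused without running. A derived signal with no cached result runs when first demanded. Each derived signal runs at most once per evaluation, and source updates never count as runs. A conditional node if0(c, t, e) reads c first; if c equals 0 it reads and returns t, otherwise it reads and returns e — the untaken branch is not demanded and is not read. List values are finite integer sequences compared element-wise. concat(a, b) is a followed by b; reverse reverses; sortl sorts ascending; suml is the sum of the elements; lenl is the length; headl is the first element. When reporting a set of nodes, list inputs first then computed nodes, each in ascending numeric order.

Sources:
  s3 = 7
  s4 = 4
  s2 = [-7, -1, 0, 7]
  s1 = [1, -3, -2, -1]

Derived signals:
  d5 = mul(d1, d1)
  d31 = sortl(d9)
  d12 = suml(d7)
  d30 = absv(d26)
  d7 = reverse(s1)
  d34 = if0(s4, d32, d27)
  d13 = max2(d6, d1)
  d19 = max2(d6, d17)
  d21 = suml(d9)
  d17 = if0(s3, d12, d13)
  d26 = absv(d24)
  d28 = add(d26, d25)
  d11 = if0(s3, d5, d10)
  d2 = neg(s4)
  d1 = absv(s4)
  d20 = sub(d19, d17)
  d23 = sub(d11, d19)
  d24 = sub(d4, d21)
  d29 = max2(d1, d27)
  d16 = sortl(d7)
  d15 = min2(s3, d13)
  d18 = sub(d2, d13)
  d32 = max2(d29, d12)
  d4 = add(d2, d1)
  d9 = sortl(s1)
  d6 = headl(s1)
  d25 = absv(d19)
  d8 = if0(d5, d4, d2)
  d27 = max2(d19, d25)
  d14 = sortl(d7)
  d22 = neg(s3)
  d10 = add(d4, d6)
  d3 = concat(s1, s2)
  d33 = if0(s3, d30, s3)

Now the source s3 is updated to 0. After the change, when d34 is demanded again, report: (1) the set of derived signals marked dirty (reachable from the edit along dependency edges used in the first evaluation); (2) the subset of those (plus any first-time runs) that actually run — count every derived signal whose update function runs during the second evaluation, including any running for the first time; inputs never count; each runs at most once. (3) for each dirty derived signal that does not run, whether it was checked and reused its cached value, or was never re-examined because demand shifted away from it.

Marked dirty: d17, d19, d25, d27, d34.
Derived signals that run: d7, d12, d17, d19, d25, d27, d34 — 7 in total.
Every dirty derived signal ran.
Key observation: a condition flipped, so demand reaches new nodes — d7, d12 run for the first time.

First evaluation (everything demanded from the output):
  d1 = absv(4) = 4
  d6 = headl([1, -3, -2, -1]) = 1
  d13 = max2(1, 4) = 4
  d17 = if0(s3=7 -> else branch d13) = 4
  d19 = max2(1, 4) = 4
  d25 = absv(4) = 4
  d27 = max2(4, 4) = 4
  d34 = if0(s4=4 -> else branch d27) = 4

Propagation after the edit:
  d7: demanded for the first time — runs, produces [-1, -2, -3, 1].
  d12: demanded for the first time — runs, produces -5.
  d17: runs — s3 7->0; result -5.
  d19: runs — d17 4->-5; result 1.
  d25: runs — d19 4->1; result 1.
  d27: runs — d19 4->1; d25 4->1; result 1.
  d34: runs — d27 4->1; result 1.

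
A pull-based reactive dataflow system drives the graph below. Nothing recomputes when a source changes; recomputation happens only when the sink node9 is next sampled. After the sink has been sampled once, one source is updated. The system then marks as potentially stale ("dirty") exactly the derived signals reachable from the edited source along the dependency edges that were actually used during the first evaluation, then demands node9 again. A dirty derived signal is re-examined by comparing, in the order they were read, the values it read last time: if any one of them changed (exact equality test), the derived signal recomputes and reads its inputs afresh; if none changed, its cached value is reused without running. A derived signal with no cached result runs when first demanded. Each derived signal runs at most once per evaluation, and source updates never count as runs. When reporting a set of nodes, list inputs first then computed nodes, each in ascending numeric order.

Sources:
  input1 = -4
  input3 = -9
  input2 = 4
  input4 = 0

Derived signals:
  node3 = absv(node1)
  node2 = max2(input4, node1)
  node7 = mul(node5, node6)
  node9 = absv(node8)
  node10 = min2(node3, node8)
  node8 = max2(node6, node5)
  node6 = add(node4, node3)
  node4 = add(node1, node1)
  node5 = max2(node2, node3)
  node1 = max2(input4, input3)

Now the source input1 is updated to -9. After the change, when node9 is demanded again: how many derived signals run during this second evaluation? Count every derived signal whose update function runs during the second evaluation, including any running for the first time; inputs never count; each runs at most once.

First evaluation (everything demanded from the output):
  node1 = max2(0, -9) = 0
  node2 = max2(0, 0) = 0
  node3 = absv(0) = 0
  node4 = add(0, 0) = 0
  node5 = max2(0, 0) = 0
  node6 = add(0, 0) = 0
  node8 = max2(0, 0) = 0
  node9 = absv(0) = 0

Propagation after the edit:
  input1 feeds no computation that the output demands — nothing is marked dirty and nothing runs.

Key observation: input1 is never demanded by the output, so the edit triggers no recomputation at all.

Derived signals that run: none — 0 in total.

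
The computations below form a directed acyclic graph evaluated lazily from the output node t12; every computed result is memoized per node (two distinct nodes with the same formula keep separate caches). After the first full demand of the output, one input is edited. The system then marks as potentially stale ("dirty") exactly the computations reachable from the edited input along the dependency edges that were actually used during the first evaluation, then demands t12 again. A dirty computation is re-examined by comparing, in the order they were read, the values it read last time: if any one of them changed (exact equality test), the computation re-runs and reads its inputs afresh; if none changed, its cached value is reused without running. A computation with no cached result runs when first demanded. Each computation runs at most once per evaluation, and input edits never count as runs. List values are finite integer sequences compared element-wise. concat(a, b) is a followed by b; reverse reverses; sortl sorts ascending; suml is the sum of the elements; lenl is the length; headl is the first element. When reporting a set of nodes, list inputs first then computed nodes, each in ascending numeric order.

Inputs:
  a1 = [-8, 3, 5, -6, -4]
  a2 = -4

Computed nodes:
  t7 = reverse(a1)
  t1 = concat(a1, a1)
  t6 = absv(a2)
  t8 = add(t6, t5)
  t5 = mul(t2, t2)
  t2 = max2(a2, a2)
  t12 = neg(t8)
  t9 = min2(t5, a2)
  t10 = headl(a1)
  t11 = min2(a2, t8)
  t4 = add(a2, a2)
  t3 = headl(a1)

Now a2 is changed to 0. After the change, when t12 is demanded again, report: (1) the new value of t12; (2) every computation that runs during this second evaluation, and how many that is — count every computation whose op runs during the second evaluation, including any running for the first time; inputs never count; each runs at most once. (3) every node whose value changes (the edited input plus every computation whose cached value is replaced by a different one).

Demanding t12 again yields 0.
5 computations run: t2, t5, t6, t8, t12.
The nodes whose values change: a2, t2, t5, t6, t8, t12.

First demand of the output computes:
  t2 = max2(-4, -4) = -4
  t5 = mul(-4, -4) = 16
  t6 = absv(-4) = 4
  t8 = add(4, 16) = 20
  t12 = neg(20) = -20

After the edit, cleaning proceeds:
  t2: a read changed (a2 -4->0; a2 -4->0) — executes, giving 0.
  t5: a read changed (t2 -4->0; t2 -4->0) — executes, giving 0.
  t6: a read changed (a2 -4->0) — executes, giving 0.
  t8: a read changed (t6 4->0; t5 16->0) — executes, giving 0.
  t12: a read changed (t8 20->0) — executes, giving 0.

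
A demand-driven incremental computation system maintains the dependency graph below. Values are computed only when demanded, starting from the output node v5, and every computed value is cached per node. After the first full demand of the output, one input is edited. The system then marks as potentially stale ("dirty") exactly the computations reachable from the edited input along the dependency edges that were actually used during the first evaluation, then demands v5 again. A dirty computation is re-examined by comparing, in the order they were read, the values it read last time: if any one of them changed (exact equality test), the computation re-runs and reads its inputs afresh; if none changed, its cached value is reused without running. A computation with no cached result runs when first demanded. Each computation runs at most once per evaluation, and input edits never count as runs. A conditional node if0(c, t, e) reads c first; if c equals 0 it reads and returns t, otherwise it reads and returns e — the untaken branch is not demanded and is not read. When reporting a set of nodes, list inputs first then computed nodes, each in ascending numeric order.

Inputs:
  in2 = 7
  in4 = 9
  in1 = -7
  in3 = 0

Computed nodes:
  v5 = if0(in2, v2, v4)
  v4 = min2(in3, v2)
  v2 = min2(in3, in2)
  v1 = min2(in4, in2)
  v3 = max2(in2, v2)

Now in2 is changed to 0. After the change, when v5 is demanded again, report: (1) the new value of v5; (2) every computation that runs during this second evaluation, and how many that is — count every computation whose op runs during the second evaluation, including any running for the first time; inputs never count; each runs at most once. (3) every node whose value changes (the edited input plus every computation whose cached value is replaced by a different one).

New value of v5: 0.
Computations that run: v2, v5 — 2 in total.
Values that change: in2.
Key observation: a condition flipped, so demand moved to the other branch — v4 is never re-examined.

First evaluation (everything demanded from the output):
  v2 = min2(0, 7) = 0
  v4 = min2(0, 0) = 0
  v5 = if0(in2=7 -> else branch v4) = 0

Propagation after the edit:
  v2: runs — in2 7->0; result 0 (same value as before).
  v4: marked dirty but never re-examined — demand shifted away from it.
  v5: runs — in2 7->0; result 0 (same value as before).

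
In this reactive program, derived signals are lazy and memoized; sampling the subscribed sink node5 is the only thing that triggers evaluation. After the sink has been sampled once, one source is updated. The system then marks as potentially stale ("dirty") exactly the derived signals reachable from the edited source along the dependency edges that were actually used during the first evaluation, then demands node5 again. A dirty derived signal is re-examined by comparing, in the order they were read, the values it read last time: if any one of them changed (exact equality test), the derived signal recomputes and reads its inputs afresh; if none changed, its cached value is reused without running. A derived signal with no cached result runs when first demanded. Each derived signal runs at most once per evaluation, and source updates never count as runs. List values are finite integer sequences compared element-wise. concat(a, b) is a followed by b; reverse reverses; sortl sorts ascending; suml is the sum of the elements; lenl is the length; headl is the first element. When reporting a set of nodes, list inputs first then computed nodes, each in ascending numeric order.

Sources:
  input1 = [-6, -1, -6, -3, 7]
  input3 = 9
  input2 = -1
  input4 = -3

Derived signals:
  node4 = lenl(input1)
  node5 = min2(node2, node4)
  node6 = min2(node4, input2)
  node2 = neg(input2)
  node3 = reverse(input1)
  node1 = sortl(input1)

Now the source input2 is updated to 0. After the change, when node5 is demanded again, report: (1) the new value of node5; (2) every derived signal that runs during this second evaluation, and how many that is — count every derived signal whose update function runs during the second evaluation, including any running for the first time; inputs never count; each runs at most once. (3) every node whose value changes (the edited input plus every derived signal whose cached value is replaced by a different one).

First demand of the output computes:
  node2 = neg(-1) = 1
  node4 = lenl([-6, -1, -6, -3, 7]) = 5
  node5 = min2(1, 5) = 1

After the edit, cleaning proceeds:
  node2: a read changed (input2 -1->0) — executes, giving 0.
  node5: a read changed (node2 1->0) — executes, giving 0.

Demanding node5 again yields 0.
2 derived signals run: node2, node5.
The nodes whose values change: input2, node2, node5.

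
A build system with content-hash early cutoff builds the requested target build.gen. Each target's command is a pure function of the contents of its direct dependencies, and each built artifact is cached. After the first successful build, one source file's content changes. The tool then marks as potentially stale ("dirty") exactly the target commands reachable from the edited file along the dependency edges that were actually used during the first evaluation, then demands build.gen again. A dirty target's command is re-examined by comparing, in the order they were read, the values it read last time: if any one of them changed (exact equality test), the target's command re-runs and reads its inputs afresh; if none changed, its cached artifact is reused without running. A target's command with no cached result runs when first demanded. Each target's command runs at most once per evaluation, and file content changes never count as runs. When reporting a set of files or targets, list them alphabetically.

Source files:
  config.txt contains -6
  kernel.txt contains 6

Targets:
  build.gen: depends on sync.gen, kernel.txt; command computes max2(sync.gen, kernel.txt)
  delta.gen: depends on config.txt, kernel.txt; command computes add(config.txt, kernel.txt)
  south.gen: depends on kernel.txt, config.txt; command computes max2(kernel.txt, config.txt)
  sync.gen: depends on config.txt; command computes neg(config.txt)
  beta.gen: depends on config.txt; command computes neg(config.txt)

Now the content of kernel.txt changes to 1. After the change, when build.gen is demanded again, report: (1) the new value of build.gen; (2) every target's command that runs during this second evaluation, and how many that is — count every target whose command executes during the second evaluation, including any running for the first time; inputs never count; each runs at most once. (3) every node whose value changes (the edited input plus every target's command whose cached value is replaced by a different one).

New value of build.gen: 6.
Target commands that run: build.gen — 1 in total.
Values that change: kernel.txt.

First evaluation (everything demanded from the output):
  sync.gen = neg(-6) = 6
  build.gen = max2(6, 6) = 6

Propagation after the edit:
  build.gen: runs — kernel.txt 6->1; result 6 (same value as before).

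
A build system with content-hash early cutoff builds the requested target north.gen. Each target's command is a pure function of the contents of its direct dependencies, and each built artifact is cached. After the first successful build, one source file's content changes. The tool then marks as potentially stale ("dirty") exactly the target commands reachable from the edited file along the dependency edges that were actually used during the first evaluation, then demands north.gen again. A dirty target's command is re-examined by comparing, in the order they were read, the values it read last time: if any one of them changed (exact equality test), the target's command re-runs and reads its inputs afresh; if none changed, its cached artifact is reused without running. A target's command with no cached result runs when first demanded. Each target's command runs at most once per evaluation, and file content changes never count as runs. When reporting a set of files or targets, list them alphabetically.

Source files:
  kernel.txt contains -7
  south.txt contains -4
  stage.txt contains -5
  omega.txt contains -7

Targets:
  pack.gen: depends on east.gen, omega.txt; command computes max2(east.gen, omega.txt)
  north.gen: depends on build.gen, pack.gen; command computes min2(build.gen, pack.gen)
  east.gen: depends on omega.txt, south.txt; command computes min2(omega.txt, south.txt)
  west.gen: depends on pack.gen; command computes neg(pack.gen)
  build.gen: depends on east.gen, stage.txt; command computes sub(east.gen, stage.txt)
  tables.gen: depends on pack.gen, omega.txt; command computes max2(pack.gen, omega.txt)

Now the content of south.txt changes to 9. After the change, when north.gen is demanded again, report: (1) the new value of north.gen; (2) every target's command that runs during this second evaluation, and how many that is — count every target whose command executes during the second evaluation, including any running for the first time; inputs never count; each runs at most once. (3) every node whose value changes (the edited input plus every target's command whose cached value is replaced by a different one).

New value of north.gen: -7.
Target commands that run: east.gen — 1 in total.
Values that change: south.txt.
Key observation: the change is absorbed at east.gen — it re-runs but produces the same value, and the output's value is unchanged.

First evaluation (everything demanded from the output):
  east.gen = min2(-7, -4) = -7
  build.gen = sub(-7, -5) = -2
  pack.gen = max2(-7, -7) = -7
  north.gen = min2(-2, -7) = -7

Propagation after the edit:
  east.gen: runs — south.txt -4->9; result -7 (same value as before).
  build.gen: checked — values it read are unchanged (east.gen unchanged, stage.txt unchanged); reused cached -2 without running.
  pack.gen: checked — values it read are unchanged (east.gen unchanged, omega.txt unchanged); reused cached -7 without running.
  north.gen: checked — values it read are unchanged (build.gen unchanged, pack.gen unchanged); reused cached -7 without running.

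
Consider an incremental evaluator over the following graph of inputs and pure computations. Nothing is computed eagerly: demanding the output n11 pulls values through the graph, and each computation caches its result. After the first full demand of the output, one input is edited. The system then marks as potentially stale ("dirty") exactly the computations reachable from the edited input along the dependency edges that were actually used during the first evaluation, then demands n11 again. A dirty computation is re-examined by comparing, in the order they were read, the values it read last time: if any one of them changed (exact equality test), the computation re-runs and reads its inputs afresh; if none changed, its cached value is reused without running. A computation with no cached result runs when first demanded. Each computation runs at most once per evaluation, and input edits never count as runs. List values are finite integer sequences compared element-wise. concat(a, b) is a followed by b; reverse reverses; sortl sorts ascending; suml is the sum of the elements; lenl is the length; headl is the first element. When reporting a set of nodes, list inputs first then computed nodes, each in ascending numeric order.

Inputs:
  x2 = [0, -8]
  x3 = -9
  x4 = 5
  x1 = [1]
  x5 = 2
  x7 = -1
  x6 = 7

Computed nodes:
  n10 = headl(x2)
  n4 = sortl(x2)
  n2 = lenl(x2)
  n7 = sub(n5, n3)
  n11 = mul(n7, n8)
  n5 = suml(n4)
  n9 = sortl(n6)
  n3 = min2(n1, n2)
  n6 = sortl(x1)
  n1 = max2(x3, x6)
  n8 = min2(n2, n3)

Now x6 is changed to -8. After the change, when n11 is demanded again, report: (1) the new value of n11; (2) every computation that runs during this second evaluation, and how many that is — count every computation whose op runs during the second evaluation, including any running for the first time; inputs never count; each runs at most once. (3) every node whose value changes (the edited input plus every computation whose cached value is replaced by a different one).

n11 now evaluates to 0.
Run set: n1, n3, n7, n8, n11 (5 run).
Changed values: x6, n1, n3, n7, n8, n11.

Initial pass — values computed on the first demand:
  n1 = max2(-9, 7) = 7
  n2 = lenl([0, -8]) = 2
  n3 = min2(7, 2) = 2
  n4 = sortl([0, -8]) = [-8, 0]
  n5 = suml([-8, 0]) = -8
  n7 = sub(-8, 2) = -10
  n8 = min2(2, 2) = 2
  n11 = mul(-10, 2) = -20

Second demand — change propagation:
  n1: re-runs because x6 7->-8; new result -8.
  n3: re-runs because n1 7->-8; new result -8.
  n7: re-runs because n3 2->-8; new result 0.
  n8: re-runs because n3 2->-8; new result -8.
  n11: re-runs because n7 -10->0; n8 2->-8; new result 0.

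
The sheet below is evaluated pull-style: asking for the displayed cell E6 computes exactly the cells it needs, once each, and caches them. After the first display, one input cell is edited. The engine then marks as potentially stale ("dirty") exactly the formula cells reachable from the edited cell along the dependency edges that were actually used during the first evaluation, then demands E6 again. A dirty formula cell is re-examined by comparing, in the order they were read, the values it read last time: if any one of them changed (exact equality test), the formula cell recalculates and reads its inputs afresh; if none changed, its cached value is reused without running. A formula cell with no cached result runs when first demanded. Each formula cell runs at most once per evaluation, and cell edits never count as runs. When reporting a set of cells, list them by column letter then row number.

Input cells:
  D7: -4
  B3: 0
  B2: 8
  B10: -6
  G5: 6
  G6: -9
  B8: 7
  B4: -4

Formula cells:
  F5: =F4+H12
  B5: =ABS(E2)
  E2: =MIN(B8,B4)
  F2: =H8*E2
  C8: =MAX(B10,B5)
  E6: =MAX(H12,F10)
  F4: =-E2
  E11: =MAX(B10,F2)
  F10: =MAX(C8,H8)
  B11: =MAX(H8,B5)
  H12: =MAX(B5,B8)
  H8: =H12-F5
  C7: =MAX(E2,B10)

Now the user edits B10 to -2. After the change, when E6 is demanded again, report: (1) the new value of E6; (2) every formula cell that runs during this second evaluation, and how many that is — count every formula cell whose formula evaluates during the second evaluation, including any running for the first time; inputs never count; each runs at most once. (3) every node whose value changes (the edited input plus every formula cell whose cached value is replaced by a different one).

First demand of the output computes:
  E2 = MIN(7, -4) = -4
  B5 = ABS(-4) = 4
  C8 = MAX(-6, 4) = 4
  F4 = -(-4) = 4
  H12 = MAX(4, 7) = 7
  F5 = 4 + 7 = 11
  H8 = 7 - 11 = -4
  F10 = MAX(4, -4) = 4
  E6 = MAX(7, 4) = 7

After the edit, cleaning proceeds:
  C8: a read changed (B10 -6->-2) — executes, giving 4 — identical to its old value.
  F10: dirty, but its reads are unchanged (C8 unchanged, H8 unchanged); cached 4 stands.
  E6: dirty, but its reads are unchanged (H12 unchanged, F10 unchanged); cached 7 stands.

Note the absorption at C8: it re-runs yet its value is the same, leaving the output's value untouched.

Demanding E6 again yields 7.
1 formula cells run: C8.
The nodes whose values change: B10.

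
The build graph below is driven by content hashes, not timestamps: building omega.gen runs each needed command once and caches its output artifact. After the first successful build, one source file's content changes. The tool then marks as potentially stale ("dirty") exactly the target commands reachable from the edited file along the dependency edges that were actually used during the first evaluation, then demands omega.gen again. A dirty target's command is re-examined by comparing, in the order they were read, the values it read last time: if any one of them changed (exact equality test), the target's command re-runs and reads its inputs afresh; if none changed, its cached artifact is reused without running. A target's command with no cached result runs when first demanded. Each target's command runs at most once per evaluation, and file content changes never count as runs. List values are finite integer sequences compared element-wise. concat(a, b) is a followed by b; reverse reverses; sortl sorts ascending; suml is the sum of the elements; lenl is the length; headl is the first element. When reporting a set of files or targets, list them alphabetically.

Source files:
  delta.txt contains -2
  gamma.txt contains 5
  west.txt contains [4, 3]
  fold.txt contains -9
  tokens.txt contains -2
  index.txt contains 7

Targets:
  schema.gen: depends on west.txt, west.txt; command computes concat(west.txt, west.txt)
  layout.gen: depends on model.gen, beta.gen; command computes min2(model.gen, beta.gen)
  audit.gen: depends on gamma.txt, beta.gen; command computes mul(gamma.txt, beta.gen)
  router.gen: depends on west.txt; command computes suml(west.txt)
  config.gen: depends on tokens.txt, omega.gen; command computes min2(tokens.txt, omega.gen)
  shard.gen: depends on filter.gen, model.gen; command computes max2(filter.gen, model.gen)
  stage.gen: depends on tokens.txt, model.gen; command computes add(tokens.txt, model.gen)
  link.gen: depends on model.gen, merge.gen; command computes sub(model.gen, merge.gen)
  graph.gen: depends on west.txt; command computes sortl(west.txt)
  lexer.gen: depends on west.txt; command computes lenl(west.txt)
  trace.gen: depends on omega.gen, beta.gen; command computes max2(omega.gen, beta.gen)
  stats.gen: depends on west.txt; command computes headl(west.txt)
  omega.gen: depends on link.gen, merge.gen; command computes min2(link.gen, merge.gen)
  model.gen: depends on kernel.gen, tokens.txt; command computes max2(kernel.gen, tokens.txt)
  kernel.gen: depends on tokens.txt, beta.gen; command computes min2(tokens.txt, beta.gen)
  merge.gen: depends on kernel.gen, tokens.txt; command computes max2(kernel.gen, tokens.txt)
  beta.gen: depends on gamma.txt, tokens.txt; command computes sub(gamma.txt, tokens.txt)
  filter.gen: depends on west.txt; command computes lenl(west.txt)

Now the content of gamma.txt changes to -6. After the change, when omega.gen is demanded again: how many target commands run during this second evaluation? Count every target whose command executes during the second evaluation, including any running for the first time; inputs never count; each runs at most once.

Run set: beta.gen, kernel.gen, merge.gen, model.gen (4 run).
The important point: at link.gen every value read last time is unchanged, so the dirty flag clears without a run.

Initial pass — values computed on the first demand:
  beta.gen = sub(5, -2) = 7
  kernel.gen = min2(-2, 7) = -2
  merge.gen = max2(-2, -2) = -2
  model.gen = max2(-2, -2) = -2
  link.gen = sub(-2, -2) = 0
  omega.gen = min2(0, -2) = -2

Second demand — change propagation:
  beta.gen: re-runs because gamma.txt 5->-6; new result -4.
  kernel.gen: re-runs because beta.gen 7->-4; new result -4.
  merge.gen: re-runs because kernel.gen -2->-4; new result -2 (unchanged).
  model.gen: re-runs because kernel.gen -2->-4; new result -2 (unchanged).
  link.gen: re-examined; everything it read last time is the same (model.gen unchanged, merge.gen unchanged) — cache 0 kept, no run.
  omega.gen: re-examined; everything it read last time is the same (link.gen unchanged, merge.gen unchanged) — cache -2 kept, no run.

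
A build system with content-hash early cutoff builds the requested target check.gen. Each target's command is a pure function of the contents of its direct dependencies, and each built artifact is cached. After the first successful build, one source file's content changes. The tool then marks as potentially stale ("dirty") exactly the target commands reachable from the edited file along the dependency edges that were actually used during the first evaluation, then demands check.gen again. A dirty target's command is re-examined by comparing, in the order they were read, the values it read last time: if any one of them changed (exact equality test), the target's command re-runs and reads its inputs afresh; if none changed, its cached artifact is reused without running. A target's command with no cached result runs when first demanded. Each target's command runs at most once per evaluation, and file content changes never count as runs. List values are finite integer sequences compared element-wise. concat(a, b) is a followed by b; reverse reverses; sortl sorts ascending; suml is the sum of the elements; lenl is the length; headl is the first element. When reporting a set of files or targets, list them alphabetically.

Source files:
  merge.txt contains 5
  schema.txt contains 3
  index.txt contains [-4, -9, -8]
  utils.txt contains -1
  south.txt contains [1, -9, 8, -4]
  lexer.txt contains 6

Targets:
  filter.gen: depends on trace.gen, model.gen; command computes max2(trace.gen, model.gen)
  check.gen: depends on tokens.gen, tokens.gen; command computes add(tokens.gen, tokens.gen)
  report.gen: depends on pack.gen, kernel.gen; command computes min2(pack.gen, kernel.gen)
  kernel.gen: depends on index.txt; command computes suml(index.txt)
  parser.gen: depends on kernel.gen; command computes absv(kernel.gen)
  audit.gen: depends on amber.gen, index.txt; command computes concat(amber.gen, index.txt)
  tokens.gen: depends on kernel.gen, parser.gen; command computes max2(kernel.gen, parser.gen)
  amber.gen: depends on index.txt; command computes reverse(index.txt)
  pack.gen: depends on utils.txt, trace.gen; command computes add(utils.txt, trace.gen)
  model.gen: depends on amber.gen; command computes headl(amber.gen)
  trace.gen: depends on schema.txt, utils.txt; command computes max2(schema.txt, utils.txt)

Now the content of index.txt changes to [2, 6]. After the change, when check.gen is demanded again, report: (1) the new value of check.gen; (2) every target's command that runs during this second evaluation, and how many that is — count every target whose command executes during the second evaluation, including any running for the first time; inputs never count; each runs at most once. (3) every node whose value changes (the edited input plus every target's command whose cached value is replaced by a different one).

First evaluation (everything demanded from the output):
  kernel.gen = suml([-4, -9, -8]) = -21
  parser.gen = absv(-21) = 21
  tokens.gen = max2(-21, 21) = 21
  check.gen = add(21, 21) = 42

Propagation after the edit:
  kernel.gen: runs — index.txt [-4, -9, -8]->[2, 6]; result 8.
  parser.gen: runs — kernel.gen -21->8; result 8.
  tokens.gen: runs — kernel.gen -21->8; parser.gen 21->8; result 8.
  check.gen: runs — tokens.gen 21->8; tokens.gen 21->8; result 16.

New value of check.gen: 16.
Target commands that run: check.gen, kernel.gen, parser.gen, tokens.gen — 4 in total.
Values that change: check.gen, index.txt, kernel.gen, parser.gen, tokens.gen.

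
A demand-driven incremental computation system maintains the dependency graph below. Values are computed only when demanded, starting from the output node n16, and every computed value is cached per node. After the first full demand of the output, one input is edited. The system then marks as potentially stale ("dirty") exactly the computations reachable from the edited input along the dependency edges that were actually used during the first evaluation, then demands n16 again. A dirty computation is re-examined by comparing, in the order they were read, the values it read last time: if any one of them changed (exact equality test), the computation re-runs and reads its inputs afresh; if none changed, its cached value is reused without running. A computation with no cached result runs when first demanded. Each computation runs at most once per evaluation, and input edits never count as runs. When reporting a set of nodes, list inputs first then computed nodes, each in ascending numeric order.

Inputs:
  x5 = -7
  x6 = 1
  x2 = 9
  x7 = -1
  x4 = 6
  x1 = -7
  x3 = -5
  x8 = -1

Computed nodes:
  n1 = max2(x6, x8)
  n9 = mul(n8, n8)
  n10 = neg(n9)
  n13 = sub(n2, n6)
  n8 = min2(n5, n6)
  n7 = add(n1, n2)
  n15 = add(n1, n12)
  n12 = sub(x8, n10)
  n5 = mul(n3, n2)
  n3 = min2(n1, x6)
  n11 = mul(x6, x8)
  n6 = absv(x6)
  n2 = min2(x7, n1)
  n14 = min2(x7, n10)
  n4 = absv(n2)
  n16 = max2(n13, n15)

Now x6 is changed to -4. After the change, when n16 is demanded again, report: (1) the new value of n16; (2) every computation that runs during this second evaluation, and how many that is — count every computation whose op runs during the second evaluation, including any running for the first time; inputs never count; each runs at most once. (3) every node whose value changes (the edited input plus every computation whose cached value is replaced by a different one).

New value of n16: 14.
Computations that run: n1, n2, n3, n5, n6, n8, n9, n10, n12, n13, n15, n16 — 12 in total.
Values that change: x6, n1, n3, n5, n6, n8, n9, n10, n12, n13, n15, n16.

First evaluation (everything demanded from the output):
  n1 = max2(1, -1) = 1
  n2 = min2(-1, 1) = -1
  n3 = min2(1, 1) = 1
  n5 = mul(1, -1) = -1
  n6 = absv(1) = 1
  n8 = min2(-1, 1) = -1
  n9 = mul(-1, -1) = 1
  n10 = neg(1) = -1
  n12 = sub(-1, -1) = 0
  n13 = sub(-1, 1) = -2
  n15 = add(1, 0) = 1
  n16 = max2(-2, 1) = 1

Propagation after the edit:
  n1: runs — x6 1->-4; result -1.
  n2: runs — n1 1->-1; result -1 (same value as before).
  n3: runs — n1 1->-1; x6 1->-4; result -4.
  n5: runs — n3 1->-4; result 4.
  n6: runs — x6 1->-4; result 4.
  n8: runs — n5 -1->4; n6 1->4; result 4.
  n9: runs — n8 -1->4; n8 -1->4; result 16.
  n10: runs — n9 1->16; result -16.
  n12: runs — n10 -1->-16; result 15.
  n13: runs — n6 1->4; result -5.
  n15: runs — n1 1->-1; n12 0->15; result 14.
  n16: runs — n13 -2->-5; n15 1->14; result 14.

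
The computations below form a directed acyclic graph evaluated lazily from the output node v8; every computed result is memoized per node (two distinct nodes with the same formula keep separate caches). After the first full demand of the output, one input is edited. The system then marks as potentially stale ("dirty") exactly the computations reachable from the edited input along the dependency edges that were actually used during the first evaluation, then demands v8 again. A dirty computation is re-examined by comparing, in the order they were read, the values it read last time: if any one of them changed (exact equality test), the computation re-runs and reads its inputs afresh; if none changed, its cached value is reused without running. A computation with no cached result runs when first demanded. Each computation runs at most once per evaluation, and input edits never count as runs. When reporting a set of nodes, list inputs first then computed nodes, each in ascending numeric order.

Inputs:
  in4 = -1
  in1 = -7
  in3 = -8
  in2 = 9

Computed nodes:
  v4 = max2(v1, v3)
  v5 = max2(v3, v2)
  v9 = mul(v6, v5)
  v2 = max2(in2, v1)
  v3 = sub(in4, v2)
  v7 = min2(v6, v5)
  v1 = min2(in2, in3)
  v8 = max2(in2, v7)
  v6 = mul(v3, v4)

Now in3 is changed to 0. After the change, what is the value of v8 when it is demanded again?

First demand of the output computes:
  v1 = min2(9, -8) = -8
  v2 = max2(9, -8) = 9
  v3 = sub(-1, 9) = -10
  v4 = max2(-8, -10) = -8
  v5 = max2(-10, 9) = 9
  v6 = mul(-10, -8) = 80
  v7 = min2(80, 9) = 9
  v8 = max2(9, 9) = 9

After the edit, cleaning proceeds:
  v1: a read changed (in3 -8->0) — executes, giving 0.
  v2: a read changed (v1 -8->0) — executes, giving 9 — identical to its old value.
  v3: dirty, but its reads are unchanged (in4 unchanged, v2 unchanged); cached -10 stands.
  v4: a read changed (v1 -8->0) — executes, giving 0.
  v5: dirty, but its reads are unchanged (v3 unchanged, v2 unchanged); cached 9 stands.
  v6: a read changed (v4 -8->0) — executes, giving 0.
  v7: a read changed (v6 80->0) — executes, giving 0.
  v8: a read changed (v7 9->0) — executes, giving 9 — identical to its old value.

Note where the cutoff bites: v3 is checked, finds nothing changed, and keeps its cache.

Demanding v8 again yields 9.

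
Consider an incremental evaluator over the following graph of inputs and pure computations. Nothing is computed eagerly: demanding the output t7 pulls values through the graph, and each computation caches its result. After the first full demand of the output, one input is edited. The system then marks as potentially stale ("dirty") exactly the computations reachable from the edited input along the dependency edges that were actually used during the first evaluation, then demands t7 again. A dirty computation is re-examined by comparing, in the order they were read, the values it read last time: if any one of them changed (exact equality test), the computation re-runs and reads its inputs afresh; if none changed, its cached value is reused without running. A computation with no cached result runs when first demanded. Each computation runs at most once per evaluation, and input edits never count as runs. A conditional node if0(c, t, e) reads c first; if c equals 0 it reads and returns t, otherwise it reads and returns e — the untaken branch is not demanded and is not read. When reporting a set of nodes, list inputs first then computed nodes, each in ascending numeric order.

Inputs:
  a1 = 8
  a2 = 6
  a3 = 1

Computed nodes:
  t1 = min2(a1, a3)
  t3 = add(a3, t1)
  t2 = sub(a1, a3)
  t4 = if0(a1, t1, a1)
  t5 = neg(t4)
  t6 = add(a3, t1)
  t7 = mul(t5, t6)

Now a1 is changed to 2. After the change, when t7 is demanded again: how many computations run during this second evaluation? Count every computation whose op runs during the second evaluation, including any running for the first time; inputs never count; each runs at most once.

Run set: t1, t4, t5, t7 (4 run).
The important point: at t6 every value read last time is unchanged, so the dirty flag clears without a run.

Initial pass — values computed on the first demand:
  t1 = min2(8, 1) = 1
  t4 = if0(a1=8 -> else branch a1) = 8
  t5 = neg(8) = -8
  t6 = add(1, 1) = 2
  t7 = mul(-8, 2) = -16

Second demand — change propagation:
  t1: re-runs because a1 8->2; new result 1 (unchanged).
  t4: re-runs because a1 8->2; a1 8->2; new result 2.
  t5: re-runs because t4 8->2; new result -2.
  t6: re-examined; everything it read last time is the same (a3 unchanged, t1 unchanged) — cache 2 kept, no run.
  t7: re-runs because t5 -8->-2; new result -4.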